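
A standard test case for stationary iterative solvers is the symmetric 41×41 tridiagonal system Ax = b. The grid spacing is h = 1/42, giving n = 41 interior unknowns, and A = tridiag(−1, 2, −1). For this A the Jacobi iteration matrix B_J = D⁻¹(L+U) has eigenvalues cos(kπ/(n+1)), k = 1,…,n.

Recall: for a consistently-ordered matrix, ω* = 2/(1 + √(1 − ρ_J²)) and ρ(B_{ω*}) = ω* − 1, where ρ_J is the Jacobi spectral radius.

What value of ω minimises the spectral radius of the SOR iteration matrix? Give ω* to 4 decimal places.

B_J for the 41×41 system has eigenvalues cos(kπ/42); ρ_J = cos(π/42) = 0.9972.
√(1−ρ_J²) simplifies to sin(π/42) = 0.07473.
ω* = 2/(1+0.07473) = 1.8609
[ρ_SOR] ω* − 1 = 0.8609.

ω* = 1.8609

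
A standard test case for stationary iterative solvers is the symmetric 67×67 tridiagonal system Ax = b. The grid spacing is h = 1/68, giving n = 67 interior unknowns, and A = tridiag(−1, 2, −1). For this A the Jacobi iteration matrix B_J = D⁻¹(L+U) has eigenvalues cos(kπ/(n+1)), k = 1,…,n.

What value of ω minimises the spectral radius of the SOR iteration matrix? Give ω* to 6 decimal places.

n=67: λ(B_J) = 1 − λ(A)/2 = cos(kπ/68); k=1 gives ρ_J = 0.998933.
root = sin(π/68) = 0.0461835  (since 1−cos² = sin²).
So ω* = 2/1.0461835 = 1.911711 (Young).
ρ_SOR = ω* − 1 ≈ 0.911711.

ω* = 1.911711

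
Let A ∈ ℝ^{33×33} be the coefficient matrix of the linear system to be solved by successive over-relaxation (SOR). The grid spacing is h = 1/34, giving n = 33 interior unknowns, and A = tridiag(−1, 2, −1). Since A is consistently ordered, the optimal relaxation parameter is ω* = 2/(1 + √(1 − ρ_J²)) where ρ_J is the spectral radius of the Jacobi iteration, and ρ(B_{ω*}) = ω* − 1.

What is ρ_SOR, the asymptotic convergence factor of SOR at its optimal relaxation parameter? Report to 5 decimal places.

n=33: λ(B_J) = 1 − λ(A)/2 = cos(kπ/34); k=1 gives ρ_J = 0.99573.
√(1−ρ_J²) = |sin(π/34)| = 0.092268
Then 2/(1+√(1−ρ_J²)) = 2/(1+0.092268); ω* = 2/1.092268 = 1.83105.
[ρ_SOR] ω* − 1 = 0.83105.

ρ_SOR = 0.83105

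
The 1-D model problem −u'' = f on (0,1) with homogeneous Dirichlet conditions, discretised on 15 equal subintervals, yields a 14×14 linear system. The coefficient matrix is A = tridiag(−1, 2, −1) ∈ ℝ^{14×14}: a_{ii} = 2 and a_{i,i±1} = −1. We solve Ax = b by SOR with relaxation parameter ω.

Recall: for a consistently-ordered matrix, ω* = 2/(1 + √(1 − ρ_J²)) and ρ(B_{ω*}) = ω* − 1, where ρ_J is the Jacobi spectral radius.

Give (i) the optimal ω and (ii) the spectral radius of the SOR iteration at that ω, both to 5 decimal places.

spectrum of D⁻¹(L+U) = {cos(kπ/15) : 1≤k≤14}; ρ_J = cos(π/15) = 0.97815.
1 − cos²(π/15) = sin²(π/15) ⇒ √(1−ρ_J²) = sin(π/15) = 0.207912.
Young: ω* = 2/(1+√(1−ρ_J²)) = 2/(1+0.207912) = 2/1.207912 = 1.65575.
ρ_SOR = ω* − 1 ≈ 0.65575.

ω* = 1.65575, ρ_SOR = 0.65575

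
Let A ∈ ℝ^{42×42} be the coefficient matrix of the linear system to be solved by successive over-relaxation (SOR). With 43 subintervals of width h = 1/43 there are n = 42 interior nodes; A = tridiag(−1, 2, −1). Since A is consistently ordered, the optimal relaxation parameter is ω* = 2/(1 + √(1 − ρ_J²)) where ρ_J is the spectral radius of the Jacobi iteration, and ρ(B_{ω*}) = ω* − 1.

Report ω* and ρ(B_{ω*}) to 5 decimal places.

ω* = 1.86394, ρ_SOR = 0.86394

½·tridiag(1,0,1) at n=42: λ_k = cos(kπ/43); max |λ| at k=1 ⇒ ρ_J = cos(π/43) ≈ 0.99733.
root = sin(π/43) = 0.072995  (since 1−cos² = sin²).
Then 2/(1+√(1−ρ_J²)) = 2/(1+0.072995); ω* = 2/1.072995 = 1.86394.
ρ_SOR = ω* − 1 ≈ 0.86394.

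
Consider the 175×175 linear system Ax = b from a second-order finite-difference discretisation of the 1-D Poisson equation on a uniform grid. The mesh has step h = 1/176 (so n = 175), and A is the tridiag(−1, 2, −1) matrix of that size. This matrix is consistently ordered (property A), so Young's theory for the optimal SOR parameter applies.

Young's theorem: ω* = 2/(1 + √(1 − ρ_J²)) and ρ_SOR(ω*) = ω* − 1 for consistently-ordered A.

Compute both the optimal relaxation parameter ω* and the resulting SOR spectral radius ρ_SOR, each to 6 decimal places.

ω* = 1.964928, ρ_SOR = 0.964928

½·tridiag(1,0,1) at n=175: λ_k = cos(kπ/176); max |λ| at k=1 ⇒ ρ_J = cos(π/176) ≈ 0.999841.
√(1−ρ_J²) = |sin(π/176)| = 0.0178490
[ω*] 2 ÷ (1 + 0.0178490) = 2 ÷ 1.0178490 = 1.964928.
ρ_SOR = ω* − 1 = 1.964928 − 1 = 0.964928.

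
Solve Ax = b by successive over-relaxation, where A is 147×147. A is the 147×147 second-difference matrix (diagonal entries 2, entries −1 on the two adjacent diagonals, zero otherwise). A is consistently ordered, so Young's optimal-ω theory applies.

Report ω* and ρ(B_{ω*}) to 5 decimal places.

ρ_J = max_k |cos(kπ/148)| = cos(π/148) = 0.99977
1 − cos²(π/148) = sin²(π/148) ⇒ √(1−ρ_J²) = sin(π/148) = 0.021225.
[ω*] 2 ÷ (1 + 0.021225) = 2 ÷ 1.021225 = 1.95843.
ρ_SOR = ω* − 1 ≈ 0.95843.

ω* = 1.95843, ρ_SOR = 0.95843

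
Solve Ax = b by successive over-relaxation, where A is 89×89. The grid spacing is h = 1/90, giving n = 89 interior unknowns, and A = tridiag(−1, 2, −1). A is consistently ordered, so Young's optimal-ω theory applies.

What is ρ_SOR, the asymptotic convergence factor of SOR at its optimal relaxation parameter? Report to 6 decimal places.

ρ_SOR = 0.932555

spectrum of D⁻¹(L+U) = {cos(kπ/90) : 1≤k≤89}; ρ_J = cos(π/90) = 0.999391.
√(1−ρ_J²) = |sin(π/90)| = 0.0348995
Young: ω* = 2/(1+√(1−ρ_J²)) = 2/(1+0.0348995) = 2/1.0348995 = 1.932555.
ρ_SOR = ω* − 1 = 1.932555 − 1 = 0.932555.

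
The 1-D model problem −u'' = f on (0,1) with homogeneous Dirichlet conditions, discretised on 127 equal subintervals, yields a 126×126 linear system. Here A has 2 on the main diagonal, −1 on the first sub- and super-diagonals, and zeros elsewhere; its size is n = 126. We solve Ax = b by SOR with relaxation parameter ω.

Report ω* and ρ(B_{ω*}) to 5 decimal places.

ω* = 1.95173, ρ_SOR = 0.95173

spectrum of D⁻¹(L+U) = {cos(kπ/127) : 1≤k≤126}; ρ_J = cos(π/127) = 0.99969.
√(1−ρ_J²) = |sin(π/127)| = 0.024734
ω* = 2 / (1 + 0.024734) = 2 / 1.024734 ≈ 1.95173.
ρ(B_{ω*}) = ω*−1 = 0.95173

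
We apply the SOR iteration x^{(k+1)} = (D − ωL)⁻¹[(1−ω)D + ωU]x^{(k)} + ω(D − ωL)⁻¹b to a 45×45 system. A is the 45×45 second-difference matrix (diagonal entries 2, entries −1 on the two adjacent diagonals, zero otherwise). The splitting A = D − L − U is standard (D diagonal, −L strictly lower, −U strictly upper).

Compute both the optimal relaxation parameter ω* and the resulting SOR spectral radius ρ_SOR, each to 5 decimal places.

B_J for the 45×45 system has eigenvalues cos(kπ/46); ρ_J = cos(π/46) = 0.99767.
root = sin(π/46) = 0.068242  (since 1−cos² = sin²).
ω* = 2/(1 + 0.068242) = 2/1.068242 = 1.87223.
Hence ρ(B_{ω*}) = 1.87223 − 1 = 0.87223.

ω* = 1.87223, ρ_SOR = 0.87223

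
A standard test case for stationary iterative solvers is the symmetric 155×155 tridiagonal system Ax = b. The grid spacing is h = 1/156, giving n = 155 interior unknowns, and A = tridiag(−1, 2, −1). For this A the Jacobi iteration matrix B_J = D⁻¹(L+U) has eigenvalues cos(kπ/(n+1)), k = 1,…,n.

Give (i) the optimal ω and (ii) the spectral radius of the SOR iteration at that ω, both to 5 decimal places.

ρ_J = max_k |cos(kπ/156)| = cos(π/156) = 0.99980
1 − cos²(π/156) = sin²(π/156) ⇒ √(1−ρ_J²) = sin(π/156) = 0.020137.
So ω* = 2/1.020137 = 1.96052 (Young).
ρ_SOR = ω* − 1 = 1.96052 − 1 = 0.96052.

ω* = 1.96052, ρ_SOR = 0.96052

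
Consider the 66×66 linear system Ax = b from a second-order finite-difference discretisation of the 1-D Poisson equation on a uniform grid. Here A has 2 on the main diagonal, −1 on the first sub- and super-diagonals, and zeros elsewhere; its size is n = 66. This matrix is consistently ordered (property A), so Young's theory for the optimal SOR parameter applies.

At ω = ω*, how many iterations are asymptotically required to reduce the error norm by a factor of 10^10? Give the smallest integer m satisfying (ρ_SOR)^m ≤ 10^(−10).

ρ_J = max_k |cos(kπ/67)| = cos(π/67) = 0.9989009
√(1−ρ_J²) = |sin(π/67)| = 0.0468723
ω* = 2 / (1 + 0.0468723) = 2 / 1.0468723 ≈ 1.9104527.
and ρ(B_{ω*}) = 1.9104527 − 1 = 0.9104527.
For 10 digits: m = 10·ln10 / (−ln 0.9104527) = 23.0259/0.0938133 = 245.444; round up → m = 246.

m = 246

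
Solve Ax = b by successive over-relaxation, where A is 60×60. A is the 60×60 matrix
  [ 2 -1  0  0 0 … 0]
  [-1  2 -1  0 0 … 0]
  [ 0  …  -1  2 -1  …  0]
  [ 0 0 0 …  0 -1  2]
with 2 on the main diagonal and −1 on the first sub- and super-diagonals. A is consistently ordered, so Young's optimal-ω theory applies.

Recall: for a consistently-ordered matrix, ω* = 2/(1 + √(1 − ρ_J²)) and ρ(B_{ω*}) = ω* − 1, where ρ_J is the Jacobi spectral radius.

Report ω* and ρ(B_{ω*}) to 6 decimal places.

½·tridiag(1,0,1) at n=60: λ_k = cos(kπ/61); max |λ| at k=1 ⇒ ρ_J = cos(π/61) ≈ 0.998674.
root = sin(π/61) = 0.0514788  (since 1−cos² = sin²).
So ω* = 2/1.0514788 = 1.902083 (Young).
Hence ρ(B_{ω*}) = 1.902083 − 1 = 0.902083.

ω* = 1.902083, ρ_SOR = 0.902083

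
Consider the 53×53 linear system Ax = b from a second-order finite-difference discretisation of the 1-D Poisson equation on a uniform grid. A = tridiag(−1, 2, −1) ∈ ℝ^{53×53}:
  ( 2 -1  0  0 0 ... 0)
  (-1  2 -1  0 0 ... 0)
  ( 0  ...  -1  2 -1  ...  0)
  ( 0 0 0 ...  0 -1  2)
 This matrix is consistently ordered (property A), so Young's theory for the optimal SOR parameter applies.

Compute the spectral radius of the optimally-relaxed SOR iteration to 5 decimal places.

ρ_J = max_k |cos(kπ/54)| = cos(π/54) = 0.99831
√(1 − cos²(π/54)) = sin(π/54) ≈ 0.058145.
ω* = 2/(1 + 0.058145) = 2/1.058145 = 1.89010.
Hence ρ(B_{ω*}) = 1.89010 − 1 = 0.89010.

ρ_SOR = 0.89010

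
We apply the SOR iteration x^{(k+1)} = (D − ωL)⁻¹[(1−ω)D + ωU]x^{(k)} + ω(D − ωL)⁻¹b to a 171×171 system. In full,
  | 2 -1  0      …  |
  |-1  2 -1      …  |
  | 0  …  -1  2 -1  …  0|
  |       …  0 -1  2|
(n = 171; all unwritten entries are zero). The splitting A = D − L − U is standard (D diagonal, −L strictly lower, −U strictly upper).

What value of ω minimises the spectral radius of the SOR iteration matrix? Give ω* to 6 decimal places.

ω* = 1.964127

n=171: λ(B_J) = 1 − λ(A)/2 = cos(kπ/172); k=1 gives ρ_J = 0.999833.
√(1−ρ_J²) simplifies to sin(π/172) = 0.0182641.
ω* = 2 / (1 + 0.0182641) = 2 / 1.0182641 ≈ 1.964127.
[ρ_SOR] ω* − 1 = 0.964127.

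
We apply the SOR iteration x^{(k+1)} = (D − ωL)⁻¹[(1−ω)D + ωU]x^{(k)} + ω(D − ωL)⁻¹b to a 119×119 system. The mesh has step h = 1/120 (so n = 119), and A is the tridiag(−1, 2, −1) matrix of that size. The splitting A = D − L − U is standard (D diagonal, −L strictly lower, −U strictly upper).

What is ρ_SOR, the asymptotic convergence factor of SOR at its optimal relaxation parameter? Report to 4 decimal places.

ρ_J = max_k |cos(kπ/120)| = cos(π/120) = 0.9997
√(1−ρ_J²) simplifies to sin(π/120) = 0.02618.
ω* = 2/(1+0.02618) = 1.9490
[ρ_SOR] ω* − 1 = 0.9490.

ρ_SOR = 0.9490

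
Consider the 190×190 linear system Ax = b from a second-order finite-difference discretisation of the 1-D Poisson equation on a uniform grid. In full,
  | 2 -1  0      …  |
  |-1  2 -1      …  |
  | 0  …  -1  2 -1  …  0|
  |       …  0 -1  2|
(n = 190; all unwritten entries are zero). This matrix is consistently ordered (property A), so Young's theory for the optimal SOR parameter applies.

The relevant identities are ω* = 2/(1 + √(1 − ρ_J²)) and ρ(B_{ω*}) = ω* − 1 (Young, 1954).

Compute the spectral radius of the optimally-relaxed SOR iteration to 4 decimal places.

ρ_SOR = 0.9676

½·tridiag(1,0,1) at n=190: λ_k = cos(kπ/191); max |λ| at k=1 ⇒ ρ_J = cos(π/191) ≈ 0.9999.
root = sin(π/191) = 0.01645  (since 1−cos² = sin²).
[ω*] 2 ÷ (1 + 0.01645) = 2 ÷ 1.01645 = 1.9676.
Hence ρ(B_{ω*}) = 1.9676 − 1 = 0.9676.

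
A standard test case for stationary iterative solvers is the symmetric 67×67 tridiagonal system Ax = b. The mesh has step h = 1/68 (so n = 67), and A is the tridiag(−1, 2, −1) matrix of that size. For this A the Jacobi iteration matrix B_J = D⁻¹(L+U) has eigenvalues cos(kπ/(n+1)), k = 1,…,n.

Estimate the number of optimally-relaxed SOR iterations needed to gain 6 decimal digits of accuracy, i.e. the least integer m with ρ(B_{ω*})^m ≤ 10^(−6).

m = 150

B_J for the 67×67 system has eigenvalues cos(kπ/68); ρ_J = cos(π/68) = 0.9989330.
1 − cos²(π/68) = sin²(π/68) ⇒ √(1−ρ_J²) = sin(π/68) = 0.0461835.
Then 2/(1+√(1−ρ_J²)) = 2/(1+0.0461835); ω* = 2/1.0461835 = 1.9117105.
Hence ρ(B_{ω*}) = 1.9117105 − 1 = 0.9117105.
For 6 digits: m = 6·ln10 / (−ln 0.9117105) = 13.8155/0.0924328 = 149.465; round up → m = 150.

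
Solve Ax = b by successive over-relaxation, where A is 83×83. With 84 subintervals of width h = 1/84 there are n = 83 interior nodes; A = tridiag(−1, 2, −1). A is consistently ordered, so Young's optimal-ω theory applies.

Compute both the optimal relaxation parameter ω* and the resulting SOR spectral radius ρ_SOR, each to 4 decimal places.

½·tridiag(1,0,1) at n=83: λ_k = cos(kπ/84); max |λ| at k=1 ⇒ ρ_J = cos(π/84) ≈ 0.9993.
√(1 − cos²(π/84)) = sin(π/84) ≈ 0.03739.
ω* = 2 / (1 + 0.03739) = 2 / 1.03739 ≈ 1.9279.
ρ_SOR = ω* − 1 = 1.9279 − 1 = 0.9279.

ω* = 1.9279, ρ_SOR = 0.9279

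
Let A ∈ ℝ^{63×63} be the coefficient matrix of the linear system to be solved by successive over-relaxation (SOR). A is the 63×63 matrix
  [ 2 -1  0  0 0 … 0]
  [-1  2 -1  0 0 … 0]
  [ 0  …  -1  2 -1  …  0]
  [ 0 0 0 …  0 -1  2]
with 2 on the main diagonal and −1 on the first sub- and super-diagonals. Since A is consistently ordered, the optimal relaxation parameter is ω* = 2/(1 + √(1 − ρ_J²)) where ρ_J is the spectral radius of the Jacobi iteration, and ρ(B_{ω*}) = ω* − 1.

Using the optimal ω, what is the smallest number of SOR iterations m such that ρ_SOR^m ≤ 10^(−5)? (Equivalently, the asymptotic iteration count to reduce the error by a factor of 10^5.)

m = 118

ρ_J = max_k |cos(kπ/64)| = cos(π/64) = 0.9987955
root = sin(π/64) = 0.0490677  (since 1−cos² = sin²).
So ω* = 2/1.0490677 = 1.9064547 (Young).
Hence ρ(B_{ω*}) = 1.9064547 − 1 = 0.9064547.
Need (0.9064547)^m ≤ 10^(−5): m ≥ 5·ln10/|ln 0.9064547| = 11.5129/0.0982142 = 117.222 ⇒ m = 118.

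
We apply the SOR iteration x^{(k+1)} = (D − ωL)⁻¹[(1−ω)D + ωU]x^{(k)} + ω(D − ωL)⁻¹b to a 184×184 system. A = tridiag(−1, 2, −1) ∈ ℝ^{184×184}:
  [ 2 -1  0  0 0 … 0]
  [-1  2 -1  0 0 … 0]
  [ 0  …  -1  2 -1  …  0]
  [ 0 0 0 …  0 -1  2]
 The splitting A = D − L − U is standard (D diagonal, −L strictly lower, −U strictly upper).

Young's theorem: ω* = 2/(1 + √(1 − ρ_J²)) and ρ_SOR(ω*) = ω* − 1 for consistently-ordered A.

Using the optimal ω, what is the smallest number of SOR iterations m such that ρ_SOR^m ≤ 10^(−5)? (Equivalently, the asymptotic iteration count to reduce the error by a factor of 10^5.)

m = 339

[ρ_J] n=184: ρ(B_J) = cos(π/(n+1)) = cos(π/185) = 0.9998558.
root = sin(π/185) = 0.0169808  (since 1−cos² = sin²).
Then 2/(1+√(1−ρ_J²)) = 2/(1+0.0169808); ω* = 2/1.0169808 = 1.9666055.
[ρ_SOR] ω* − 1 = 0.9666055.
5·ln10 = 11.5129; −ln(0.9666055) = 0.0339648; m = ⌈11.5129/0.0339648⌉ = ⌈338.966⌉ = 339.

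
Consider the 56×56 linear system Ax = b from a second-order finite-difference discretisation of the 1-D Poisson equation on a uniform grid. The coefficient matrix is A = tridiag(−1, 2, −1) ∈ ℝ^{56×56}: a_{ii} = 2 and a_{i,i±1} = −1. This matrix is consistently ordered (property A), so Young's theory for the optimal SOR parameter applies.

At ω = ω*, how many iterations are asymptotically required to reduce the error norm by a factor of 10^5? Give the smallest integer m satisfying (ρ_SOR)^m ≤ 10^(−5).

B_J for the 56×56 system has eigenvalues cos(kπ/57); ρ_J = cos(π/57) = 0.9984815.
√(1−ρ_J²) = |sin(π/57)| = 0.0550878
[ω*] 2 ÷ (1 + 0.0550878) = 2 ÷ 1.0550878 = 1.8955768.
ρ(B_{ω*}) = ω*−1 = 0.8955768
ρ_SOR^m ≤ 10^(−5) ⇔ m ≥ 5·ln10/(−ln 0.8955768) = 11.5129/0.110287 = 104.390; m = ⌈104.390⌉ = 105.

m = 105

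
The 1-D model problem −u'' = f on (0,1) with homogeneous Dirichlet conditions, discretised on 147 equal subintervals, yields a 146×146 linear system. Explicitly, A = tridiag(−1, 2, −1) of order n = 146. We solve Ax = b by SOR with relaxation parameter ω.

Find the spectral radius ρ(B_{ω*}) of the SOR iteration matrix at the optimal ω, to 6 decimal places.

ρ_SOR = 0.958155

spectrum of D⁻¹(L+U) = {cos(kπ/147) : 1≤k≤146}; ρ_J = cos(π/147) = 0.999772.
root = sin(π/147) = 0.0213698  (since 1−cos² = sin²).
ω* = 2/(1+0.0213698) = 1.958155
and ρ(B_{ω*}) = 1.958155 − 1 = 0.958155.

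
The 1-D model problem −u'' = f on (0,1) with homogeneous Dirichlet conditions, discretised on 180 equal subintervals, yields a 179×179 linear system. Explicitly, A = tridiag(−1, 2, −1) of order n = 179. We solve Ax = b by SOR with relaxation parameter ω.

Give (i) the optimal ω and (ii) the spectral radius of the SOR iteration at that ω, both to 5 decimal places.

[ρ_J] n=179: ρ(B_J) = cos(π/(n+1)) = cos(π/180) = 0.99985.
1 − cos²(π/180) = sin²(π/180) ⇒ √(1−ρ_J²) = sin(π/180) = 0.017452.
ω* = 2 / (1 + 0.017452) = 2 / 1.017452 ≈ 1.96569.
Hence ρ(B_{ω*}) = 1.96569 − 1 = 0.96569.

ω* = 1.96569, ρ_SOR = 0.96569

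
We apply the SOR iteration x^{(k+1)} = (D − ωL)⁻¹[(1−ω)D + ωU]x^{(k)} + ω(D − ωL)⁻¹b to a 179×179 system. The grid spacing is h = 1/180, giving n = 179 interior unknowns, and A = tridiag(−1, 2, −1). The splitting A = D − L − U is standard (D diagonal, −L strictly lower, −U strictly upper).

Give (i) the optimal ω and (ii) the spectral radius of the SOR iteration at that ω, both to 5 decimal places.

ω* = 1.96569, ρ_SOR = 0.96569

½·tridiag(1,0,1) at n=179: λ_k = cos(kπ/180); max |λ| at k=1 ⇒ ρ_J = cos(π/180) ≈ 0.99985.
√(1−ρ_J²) = |sin(π/180)| = 0.017452
[ω*] 2 ÷ (1 + 0.017452) = 2 ÷ 1.017452 = 1.96569.
ρ_SOR = ω* − 1 ≈ 0.96569.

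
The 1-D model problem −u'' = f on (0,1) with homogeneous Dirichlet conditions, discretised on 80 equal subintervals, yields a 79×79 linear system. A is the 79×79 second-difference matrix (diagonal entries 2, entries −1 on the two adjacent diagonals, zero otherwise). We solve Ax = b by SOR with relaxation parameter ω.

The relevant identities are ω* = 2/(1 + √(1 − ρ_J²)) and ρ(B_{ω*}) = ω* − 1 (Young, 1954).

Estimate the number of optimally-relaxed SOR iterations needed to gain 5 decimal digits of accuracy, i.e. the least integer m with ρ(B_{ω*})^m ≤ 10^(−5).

With n=79, ρ(Jacobi) = cos(π/80) = 0.9992290.
√(1−ρ_J²) simplifies to sin(π/80) = 0.0392598.
ω* = 2 / (1 + 0.0392598) = 2 / 1.0392598 ≈ 1.9244466.
[ρ_SOR] ω* − 1 = 0.9244466.
(0.9244466)^m ≤ 10^{−5}  ⇒  m·ln(0.9244466) ≤ −5·ln10  ⇒  m ≥ 146.549  ⇒  m = 147

m = 147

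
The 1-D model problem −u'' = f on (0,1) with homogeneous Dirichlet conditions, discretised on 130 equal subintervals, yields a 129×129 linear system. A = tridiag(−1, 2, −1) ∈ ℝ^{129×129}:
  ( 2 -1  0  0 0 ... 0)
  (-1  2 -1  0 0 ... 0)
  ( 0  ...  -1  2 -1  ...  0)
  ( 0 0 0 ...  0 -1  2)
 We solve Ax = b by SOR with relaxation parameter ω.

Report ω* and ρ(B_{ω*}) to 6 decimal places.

½·tridiag(1,0,1) at n=129: λ_k = cos(kπ/130); max |λ| at k=1 ⇒ ρ_J = cos(π/130) ≈ 0.999708.
√(1 − cos²(π/130)) = sin(π/130) ≈ 0.0241637.
So ω* = 2/1.0241637 = 1.952813 (Young).
At ω = 1.952813 every |λ(B_ω)| = ω−1, so ρ_SOR = 0.952813.

ω* = 1.952813, ρ_SOR = 0.952813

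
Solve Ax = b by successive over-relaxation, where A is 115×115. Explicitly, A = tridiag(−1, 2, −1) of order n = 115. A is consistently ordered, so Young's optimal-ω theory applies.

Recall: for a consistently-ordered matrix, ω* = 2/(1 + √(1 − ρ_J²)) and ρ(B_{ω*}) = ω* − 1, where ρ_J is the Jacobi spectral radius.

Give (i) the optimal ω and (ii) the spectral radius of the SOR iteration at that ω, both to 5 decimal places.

ω* = 1.94727, ρ_SOR = 0.94727

[ρ_J] n=115: ρ(B_J) = cos(π/(n+1)) = cos(π/116) = 0.99963.
root = sin(π/116) = 0.027079  (since 1−cos² = sin²).
Then 2/(1+√(1−ρ_J²)) = 2/(1+0.027079); ω* = 2/1.027079 = 1.94727.
and ρ(B_{ω*}) = 1.94727 − 1 = 0.94727.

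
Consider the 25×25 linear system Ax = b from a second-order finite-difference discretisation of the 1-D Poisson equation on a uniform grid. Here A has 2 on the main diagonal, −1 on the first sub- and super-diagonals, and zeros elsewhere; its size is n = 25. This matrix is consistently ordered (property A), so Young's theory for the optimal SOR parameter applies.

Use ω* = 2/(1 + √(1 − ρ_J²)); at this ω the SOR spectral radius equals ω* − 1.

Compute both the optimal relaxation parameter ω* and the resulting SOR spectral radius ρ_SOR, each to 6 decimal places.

ρ_J = max_k |cos(kπ/26)| = cos(π/26) = 0.992709
1 − cos²(π/26) = sin²(π/26) ⇒ √(1−ρ_J²) = sin(π/26) = 0.1205367.
ω* = 2 / (1 + 0.1205367) = 2 / 1.1205367 ≈ 1.784859.
ρ_SOR = ω* − 1 ≈ 0.784859.

ω* = 1.784859, ρ_SOR = 0.784859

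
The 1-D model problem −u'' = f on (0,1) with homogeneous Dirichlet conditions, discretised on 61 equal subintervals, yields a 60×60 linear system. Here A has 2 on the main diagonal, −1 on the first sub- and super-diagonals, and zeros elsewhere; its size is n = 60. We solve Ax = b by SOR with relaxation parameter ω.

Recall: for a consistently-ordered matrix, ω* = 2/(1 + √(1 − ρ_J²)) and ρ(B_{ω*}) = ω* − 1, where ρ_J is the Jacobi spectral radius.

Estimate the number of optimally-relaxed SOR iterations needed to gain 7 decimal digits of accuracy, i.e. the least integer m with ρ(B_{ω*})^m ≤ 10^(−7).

With n=60, ρ(Jacobi) = cos(π/61) = 0.9986741.
√(1−ρ_J²) = |sin(π/61)| = 0.0514788
ω* = 2 / (1 + 0.0514788) = 2 / 1.0514788 ≈ 1.9020830.
and ρ(B_{ω*}) = 1.9020830 − 1 = 0.9020830.
7·ln10 = 16.1181; −ln(0.9020830) = 0.103049; m = ⌈16.1181/0.103049⌉ = ⌈156.412⌉ = 157.

m = 157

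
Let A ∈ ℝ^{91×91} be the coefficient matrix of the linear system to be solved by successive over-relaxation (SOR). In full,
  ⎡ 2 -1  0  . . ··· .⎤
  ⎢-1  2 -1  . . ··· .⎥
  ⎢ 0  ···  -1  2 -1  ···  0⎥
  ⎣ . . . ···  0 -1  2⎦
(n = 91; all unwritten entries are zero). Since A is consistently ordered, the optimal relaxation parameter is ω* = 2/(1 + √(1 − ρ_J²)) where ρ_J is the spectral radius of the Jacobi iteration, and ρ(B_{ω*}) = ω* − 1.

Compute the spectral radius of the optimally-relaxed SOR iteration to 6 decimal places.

ρ_SOR = 0.933972

With n=91, ρ(Jacobi) = cos(π/92) = 0.999417.
√(1−ρ_J²) simplifies to sin(π/92) = 0.0341411.
ω* = 2/(1 + 0.0341411) = 2/1.0341411 = 1.933972.
ρ_SOR = ω* − 1 ≈ 0.933972.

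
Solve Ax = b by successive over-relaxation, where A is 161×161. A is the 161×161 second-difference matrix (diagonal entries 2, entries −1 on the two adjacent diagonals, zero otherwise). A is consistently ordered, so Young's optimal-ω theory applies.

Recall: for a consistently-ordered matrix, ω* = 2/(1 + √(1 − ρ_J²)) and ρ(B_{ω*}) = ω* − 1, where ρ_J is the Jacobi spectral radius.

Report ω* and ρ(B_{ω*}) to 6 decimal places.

ω* = 1.961955, ρ_SOR = 0.961955

B_J for the 161×161 system has eigenvalues cos(kπ/162); ρ_J = cos(π/162) = 0.999812.
root = sin(π/162) = 0.0193913  (since 1−cos² = sin²).
ω* = 2 / (1 + 0.0193913) = 2 / 1.0193913 ≈ 1.961955.
[ρ_SOR] ω* − 1 = 0.961955.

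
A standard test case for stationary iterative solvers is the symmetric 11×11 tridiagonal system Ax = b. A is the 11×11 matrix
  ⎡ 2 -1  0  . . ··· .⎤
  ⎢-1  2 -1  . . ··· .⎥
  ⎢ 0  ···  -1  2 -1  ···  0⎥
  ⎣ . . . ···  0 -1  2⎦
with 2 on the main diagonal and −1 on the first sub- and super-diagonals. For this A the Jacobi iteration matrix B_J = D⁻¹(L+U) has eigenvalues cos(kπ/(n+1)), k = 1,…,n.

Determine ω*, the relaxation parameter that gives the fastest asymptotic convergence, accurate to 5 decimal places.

ρ_J = max_k |cos(kπ/12)| = cos(π/12) = 0.96593
1 − cos²(π/12) = sin²(π/12) ⇒ √(1−ρ_J²) = sin(π/12) = 0.258819.
Young: ω* = 2/(1+√(1−ρ_J²)) = 2/(1+0.258819) = 2/1.258819 = 1.58879.
ρ_SOR = ω* − 1 ≈ 0.58879.

ω* = 1.58879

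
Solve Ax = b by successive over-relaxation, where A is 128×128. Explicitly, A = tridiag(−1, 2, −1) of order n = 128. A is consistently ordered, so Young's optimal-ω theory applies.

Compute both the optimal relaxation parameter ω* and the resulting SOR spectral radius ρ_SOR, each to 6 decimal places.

ω* = 1.952456, ρ_SOR = 0.952456

[ρ_J] n=128: ρ(B_J) = cos(π/(n+1)) = cos(π/129) = 0.999703.
1 − cos²(π/129) = sin²(π/129) ⇒ √(1−ρ_J²) = sin(π/129) = 0.0243510.
Young: ω* = 2/(1+√(1−ρ_J²)) = 2/(1+0.0243510) = 2/1.0243510 = 1.952456.
and ρ(B_{ω*}) = 1.952456 − 1 = 0.952456.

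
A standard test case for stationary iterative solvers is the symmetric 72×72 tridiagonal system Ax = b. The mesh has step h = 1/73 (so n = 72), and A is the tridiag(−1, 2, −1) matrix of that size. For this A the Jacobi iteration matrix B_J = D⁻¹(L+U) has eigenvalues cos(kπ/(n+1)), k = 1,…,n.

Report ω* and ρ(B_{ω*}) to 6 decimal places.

ω* = 1.917505, ρ_SOR = 0.917505

[ρ_J] n=72: ρ(B_J) = cos(π/(n+1)) = cos(π/73) = 0.999074.
√(1 − cos²(π/73)) = sin(π/73) ≈ 0.0430222.
Young: ω* = 2/(1+√(1−ρ_J²)) = 2/(1+0.0430222) = 2/1.0430222 = 1.917505.
and ρ(B_{ω*}) = 1.917505 − 1 = 0.917505.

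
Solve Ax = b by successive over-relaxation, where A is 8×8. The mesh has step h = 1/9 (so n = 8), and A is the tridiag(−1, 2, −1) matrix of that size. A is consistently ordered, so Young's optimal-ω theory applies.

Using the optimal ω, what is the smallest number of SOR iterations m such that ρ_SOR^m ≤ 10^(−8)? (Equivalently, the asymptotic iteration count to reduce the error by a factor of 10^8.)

½·tridiag(1,0,1) at n=8: λ_k = cos(kπ/9); max |λ| at k=1 ⇒ ρ_J = cos(π/9) ≈ 0.9396926.
√(1−ρ_J²) simplifies to sin(π/9) = 0.3420201.
ω* = 2/(1+0.3420201) = 1.4902906
At ω = 1.4902906 every |λ(B_ω)| = ω−1, so ρ_SOR = 0.4902906.
8·ln10 = 18.4207; −ln(0.4902906) = 0.712757; m = ⌈18.4207/0.712757⌉ = ⌈25.844⌉ = 26.

m = 26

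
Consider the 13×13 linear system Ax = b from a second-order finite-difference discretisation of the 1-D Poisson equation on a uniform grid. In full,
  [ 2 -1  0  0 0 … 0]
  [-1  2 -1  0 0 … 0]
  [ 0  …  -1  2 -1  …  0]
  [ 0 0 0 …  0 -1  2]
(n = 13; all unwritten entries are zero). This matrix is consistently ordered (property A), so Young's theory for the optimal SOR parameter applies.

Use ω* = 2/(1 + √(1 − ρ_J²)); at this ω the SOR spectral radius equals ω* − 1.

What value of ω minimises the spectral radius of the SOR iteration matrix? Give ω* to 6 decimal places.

½·tridiag(1,0,1) at n=13: λ_k = cos(kπ/14); max |λ| at k=1 ⇒ ρ_J = cos(π/14) ≈ 0.974928.
√(1 − cos²(π/14)) = sin(π/14) ≈ 0.2225209.
Young: ω* = 2/(1+√(1−ρ_J²)) = 2/(1+0.2225209) = 2/1.2225209 = 1.635964.
and ρ(B_{ω*}) = 1.635964 − 1 = 0.635964.

ω* = 1.635964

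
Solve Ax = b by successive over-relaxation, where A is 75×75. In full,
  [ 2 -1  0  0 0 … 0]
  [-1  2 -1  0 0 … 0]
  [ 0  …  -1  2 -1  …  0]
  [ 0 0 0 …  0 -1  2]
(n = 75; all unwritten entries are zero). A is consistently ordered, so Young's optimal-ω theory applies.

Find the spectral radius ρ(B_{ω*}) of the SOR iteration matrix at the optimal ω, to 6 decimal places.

ρ_SOR = 0.920630

[ρ_J] n=75: ρ(B_J) = cos(π/(n+1)) = cos(π/76) = 0.999146.
√(1 − cos²(π/76)) = sin(π/76) ≈ 0.0413250.
So ω* = 2/1.0413250 = 1.920630 (Young).
and ρ(B_{ω*}) = 1.920630 − 1 = 0.920630.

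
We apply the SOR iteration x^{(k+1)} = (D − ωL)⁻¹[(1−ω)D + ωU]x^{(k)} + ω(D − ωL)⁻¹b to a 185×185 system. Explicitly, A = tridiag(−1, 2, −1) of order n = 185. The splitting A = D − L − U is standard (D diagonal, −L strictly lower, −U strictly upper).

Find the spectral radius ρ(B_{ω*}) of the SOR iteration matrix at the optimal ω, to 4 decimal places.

ρ_SOR = 0.9668

spectrum of D⁻¹(L+U) = {cos(kπ/186) : 1≤k≤185}; ρ_J = cos(π/186) = 0.9999.
√(1−ρ_J²) = |sin(π/186)| = 0.01689
[ω*] 2 ÷ (1 + 0.01689) = 2 ÷ 1.01689 = 1.9668.
ρ(B_{ω*}) = ω*−1 = 0.9668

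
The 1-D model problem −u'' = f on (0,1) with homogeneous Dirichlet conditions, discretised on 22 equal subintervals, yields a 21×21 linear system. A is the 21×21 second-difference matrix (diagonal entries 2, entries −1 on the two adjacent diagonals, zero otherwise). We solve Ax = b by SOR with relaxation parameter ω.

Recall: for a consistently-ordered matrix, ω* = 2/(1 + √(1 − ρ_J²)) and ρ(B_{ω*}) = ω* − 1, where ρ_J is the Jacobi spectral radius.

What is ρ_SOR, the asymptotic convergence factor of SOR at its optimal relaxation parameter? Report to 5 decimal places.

ρ_SOR = 0.75083

n=21: λ(B_J) = 1 − λ(A)/2 = cos(kπ/22); k=1 gives ρ_J = 0.98982.
1 − cos²(π/22) = sin²(π/22) ⇒ √(1−ρ_J²) = sin(π/22) = 0.142315.
ω* = 2/(1+0.142315) = 1.75083
[ρ_SOR] ω* − 1 = 0.75083.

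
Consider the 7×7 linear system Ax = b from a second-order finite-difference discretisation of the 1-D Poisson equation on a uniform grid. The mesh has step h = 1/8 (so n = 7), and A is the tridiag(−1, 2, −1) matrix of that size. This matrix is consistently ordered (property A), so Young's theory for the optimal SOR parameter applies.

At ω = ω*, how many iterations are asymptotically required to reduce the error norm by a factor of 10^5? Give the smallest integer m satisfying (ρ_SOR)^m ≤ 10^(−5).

[ρ_J] n=7: ρ(B_J) = cos(π/(n+1)) = cos(π/8) = 0.9238795.
root = sin(π/8) = 0.3826834  (since 1−cos² = sin²).
ω* = 2 / (1 + 0.3826834) = 2 / 1.3826834 ≈ 1.4464627.
and ρ(B_{ω*}) = 1.4464627 − 1 = 0.4464627.
(0.4464627)^m ≤ 10^{−5}  ⇒  m·ln(0.4464627) ≤ −5·ln10  ⇒  m ≥ 14.277  ⇒  m = 15

m = 15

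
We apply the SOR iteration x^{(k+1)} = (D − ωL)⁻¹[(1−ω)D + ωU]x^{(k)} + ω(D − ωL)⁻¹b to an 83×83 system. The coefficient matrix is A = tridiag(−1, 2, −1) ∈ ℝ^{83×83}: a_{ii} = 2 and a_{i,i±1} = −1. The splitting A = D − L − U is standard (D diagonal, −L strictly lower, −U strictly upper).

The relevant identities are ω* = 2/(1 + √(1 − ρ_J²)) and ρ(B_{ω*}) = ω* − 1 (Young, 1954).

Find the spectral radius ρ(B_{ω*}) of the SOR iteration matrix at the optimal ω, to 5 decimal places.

ρ_SOR = 0.92791

spectrum of D⁻¹(L+U) = {cos(kπ/84) : 1≤k≤83}; ρ_J = cos(π/84) = 0.99930.
√(1 − cos²(π/84)) = sin(π/84) ≈ 0.037391.
Young: ω* = 2/(1+√(1−ρ_J²)) = 2/(1+0.037391) = 2/1.037391 = 1.92791.
ρ_SOR = ω* − 1 = 1.92791 − 1 = 0.92791.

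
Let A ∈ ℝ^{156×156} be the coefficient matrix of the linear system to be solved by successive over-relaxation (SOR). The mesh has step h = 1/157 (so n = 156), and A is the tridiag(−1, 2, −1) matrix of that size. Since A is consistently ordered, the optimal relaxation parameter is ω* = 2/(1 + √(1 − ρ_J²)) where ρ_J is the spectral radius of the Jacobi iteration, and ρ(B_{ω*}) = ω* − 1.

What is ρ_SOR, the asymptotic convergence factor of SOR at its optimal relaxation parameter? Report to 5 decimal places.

ρ_SOR = 0.96077

ρ_J = max_k |cos(kπ/157)| = cos(π/157) = 0.99980
1 − cos²(π/157) = sin²(π/157) ⇒ √(1−ρ_J²) = sin(π/157) = 0.020009.
Then 2/(1+√(1−ρ_J²)) = 2/(1+0.020009); ω* = 2/1.020009 = 1.96077.
and ρ(B_{ω*}) = 1.96077 − 1 = 0.96077.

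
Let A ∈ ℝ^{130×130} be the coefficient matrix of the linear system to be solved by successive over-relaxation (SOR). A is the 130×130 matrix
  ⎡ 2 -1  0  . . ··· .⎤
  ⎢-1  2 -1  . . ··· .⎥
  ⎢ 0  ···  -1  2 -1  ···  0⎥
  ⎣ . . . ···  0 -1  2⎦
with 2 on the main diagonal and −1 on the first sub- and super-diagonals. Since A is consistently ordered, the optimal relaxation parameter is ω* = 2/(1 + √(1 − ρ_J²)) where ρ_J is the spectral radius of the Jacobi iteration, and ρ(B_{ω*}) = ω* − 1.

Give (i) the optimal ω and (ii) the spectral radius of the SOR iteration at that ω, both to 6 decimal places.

n=130: λ(B_J) = 1 − λ(A)/2 = cos(kπ/131); k=1 gives ρ_J = 0.999712.
√(1−ρ_J²) = |sin(π/131)| = 0.0239793
ω* = 2 / (1 + 0.0239793) = 2 / 1.0239793 ≈ 1.953164.
and ρ(B_{ω*}) = 1.953164 − 1 = 0.953164.

ω* = 1.953164, ρ_SOR = 0.953164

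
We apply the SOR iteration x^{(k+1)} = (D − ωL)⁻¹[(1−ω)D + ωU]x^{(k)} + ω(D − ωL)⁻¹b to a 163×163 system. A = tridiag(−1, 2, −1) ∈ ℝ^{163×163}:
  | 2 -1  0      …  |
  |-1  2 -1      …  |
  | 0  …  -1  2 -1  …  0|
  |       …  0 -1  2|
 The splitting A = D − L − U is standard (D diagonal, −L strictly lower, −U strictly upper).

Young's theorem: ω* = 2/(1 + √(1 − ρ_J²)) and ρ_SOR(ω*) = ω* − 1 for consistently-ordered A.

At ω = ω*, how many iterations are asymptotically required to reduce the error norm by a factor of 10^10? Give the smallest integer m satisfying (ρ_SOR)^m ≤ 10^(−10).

With n=163, ρ(Jacobi) = cos(π/164) = 0.9998165.
√(1−ρ_J²) = |sin(π/164)| = 0.0191549
So ω* = 2/1.0191549 = 1.9624102 (Young).
ρ_SOR = ω* − 1 ≈ 0.9624102.
ρ_SOR^m ≤ 10^(−10) ⇔ m ≥ 10·ln10/(−ln 0.9624102) = 23.0259/0.0383145 = 600.971; m = ⌈600.971⌉ = 601.

m = 601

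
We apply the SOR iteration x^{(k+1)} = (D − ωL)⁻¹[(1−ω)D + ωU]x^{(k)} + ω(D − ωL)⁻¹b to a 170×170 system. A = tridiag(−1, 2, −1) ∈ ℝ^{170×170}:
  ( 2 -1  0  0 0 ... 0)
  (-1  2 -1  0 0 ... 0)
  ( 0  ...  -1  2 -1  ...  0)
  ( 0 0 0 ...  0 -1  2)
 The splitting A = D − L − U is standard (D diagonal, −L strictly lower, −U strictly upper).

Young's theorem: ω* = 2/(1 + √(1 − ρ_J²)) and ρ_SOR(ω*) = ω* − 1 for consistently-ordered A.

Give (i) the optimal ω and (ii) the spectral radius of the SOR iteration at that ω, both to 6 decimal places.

ρ_J = max_k |cos(kπ/171)| = cos(π/171) = 0.999831
√(1−ρ_J²) simplifies to sin(π/171) = 0.0183709.
Then 2/(1+√(1−ρ_J²)) = 2/(1+0.0183709); ω* = 2/1.0183709 = 1.963921.
At ω = 1.963921 every |λ(B_ω)| = ω−1, so ρ_SOR = 0.963921.

ω* = 1.963921, ρ_SOR = 0.963921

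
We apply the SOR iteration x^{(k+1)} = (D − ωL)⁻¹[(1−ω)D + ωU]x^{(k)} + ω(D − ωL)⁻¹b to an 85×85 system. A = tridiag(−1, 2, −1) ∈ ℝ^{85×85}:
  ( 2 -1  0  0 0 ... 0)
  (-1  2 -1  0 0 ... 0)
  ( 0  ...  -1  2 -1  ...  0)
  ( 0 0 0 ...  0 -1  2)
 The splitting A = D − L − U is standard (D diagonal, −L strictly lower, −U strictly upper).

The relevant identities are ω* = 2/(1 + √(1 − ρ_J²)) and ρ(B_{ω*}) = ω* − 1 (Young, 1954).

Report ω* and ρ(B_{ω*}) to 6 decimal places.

½·tridiag(1,0,1) at n=85: λ_k = cos(kπ/86); max |λ| at k=1 ⇒ ρ_J = cos(π/86) ≈ 0.999333.
√(1 − cos²(π/86)) = sin(π/86) ≈ 0.0365220.
ω* = 2/(1+0.0365220) = 1.929530
[ρ_SOR] ω* − 1 = 0.929530.

ω* = 1.929530, ρ_SOR = 0.929530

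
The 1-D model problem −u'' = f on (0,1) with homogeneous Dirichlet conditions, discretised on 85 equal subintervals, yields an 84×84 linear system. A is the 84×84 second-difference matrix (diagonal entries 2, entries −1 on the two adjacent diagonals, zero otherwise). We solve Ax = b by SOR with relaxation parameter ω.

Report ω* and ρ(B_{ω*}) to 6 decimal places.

With n=84, ρ(Jacobi) = cos(π/85) = 0.999317.
√(1−ρ_J²) = |sin(π/85)| = 0.0369515
ω* = 2/(1+0.0369515) = 1.928731
[ρ_SOR] ω* − 1 = 0.928731.

ω* = 1.928731, ρ_SOR = 0.928731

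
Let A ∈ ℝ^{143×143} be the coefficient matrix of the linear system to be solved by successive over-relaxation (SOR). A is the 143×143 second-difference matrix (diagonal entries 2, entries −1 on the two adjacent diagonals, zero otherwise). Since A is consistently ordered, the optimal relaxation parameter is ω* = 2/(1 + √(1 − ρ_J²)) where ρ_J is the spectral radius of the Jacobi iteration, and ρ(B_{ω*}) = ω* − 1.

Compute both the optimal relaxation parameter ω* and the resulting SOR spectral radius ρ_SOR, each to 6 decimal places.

n=143: λ(B_J) = 1 − λ(A)/2 = cos(kπ/144); k=1 gives ρ_J = 0.999762.
√(1 − cos²(π/144)) = sin(π/144) ≈ 0.0218149.
ω* = 2 / (1 + 0.0218149) = 2 / 1.0218149 ≈ 1.957302.
[ρ_SOR] ω* − 1 = 0.957302.

ω* = 1.957302, ρ_SOR = 0.957302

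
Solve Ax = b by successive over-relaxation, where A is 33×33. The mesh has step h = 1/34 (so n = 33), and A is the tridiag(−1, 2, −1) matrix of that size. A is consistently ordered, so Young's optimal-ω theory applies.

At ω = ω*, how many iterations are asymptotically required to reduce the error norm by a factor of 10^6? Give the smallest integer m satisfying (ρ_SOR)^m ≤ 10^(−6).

m = 75

[ρ_J] n=33: ρ(B_J) = cos(π/(n+1)) = cos(π/34) = 0.9957342.
√(1−ρ_J²) simplifies to sin(π/34) = 0.0922684.
ω* = 2/(1 + 0.0922684) = 2/1.0922684 = 1.8310518.
and ρ(B_{ω*}) = 1.8310518 − 1 = 0.8310518.
For 6 digits: m = 6·ln10 / (−ln 0.8310518) = 13.8155/0.185063 = 74.653; round up → m = 75.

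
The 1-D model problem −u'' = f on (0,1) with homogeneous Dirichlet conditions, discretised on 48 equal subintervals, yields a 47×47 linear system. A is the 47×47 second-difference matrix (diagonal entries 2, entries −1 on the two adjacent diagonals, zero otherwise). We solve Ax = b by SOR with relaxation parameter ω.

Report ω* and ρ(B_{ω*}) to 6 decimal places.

ω* = 1.877224, ρ_SOR = 0.877224

[ρ_J] n=47: ρ(B_J) = cos(π/(n+1)) = cos(π/48) = 0.997859.
√(1 − cos²(π/48)) = sin(π/48) ≈ 0.0654031.
ω* = 2/(1+0.0654031) = 1.877224
[ρ_SOR] ω* − 1 = 0.877224.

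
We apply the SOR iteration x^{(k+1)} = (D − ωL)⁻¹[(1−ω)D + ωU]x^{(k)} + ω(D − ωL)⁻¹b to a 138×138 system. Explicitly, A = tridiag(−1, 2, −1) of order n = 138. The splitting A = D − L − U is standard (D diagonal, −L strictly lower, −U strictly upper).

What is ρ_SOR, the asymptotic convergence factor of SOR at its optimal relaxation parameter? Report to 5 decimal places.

spectrum of D⁻¹(L+U) = {cos(kπ/139) : 1≤k≤138}; ρ_J = cos(π/139) = 0.99974.
√(1 − cos²(π/139)) = sin(π/139) ≈ 0.022599.
ω* = 2 / (1 + 0.022599) = 2 / 1.022599 ≈ 1.95580.
and ρ(B_{ω*}) = 1.95580 − 1 = 0.95580.

ρ_SOR = 0.95580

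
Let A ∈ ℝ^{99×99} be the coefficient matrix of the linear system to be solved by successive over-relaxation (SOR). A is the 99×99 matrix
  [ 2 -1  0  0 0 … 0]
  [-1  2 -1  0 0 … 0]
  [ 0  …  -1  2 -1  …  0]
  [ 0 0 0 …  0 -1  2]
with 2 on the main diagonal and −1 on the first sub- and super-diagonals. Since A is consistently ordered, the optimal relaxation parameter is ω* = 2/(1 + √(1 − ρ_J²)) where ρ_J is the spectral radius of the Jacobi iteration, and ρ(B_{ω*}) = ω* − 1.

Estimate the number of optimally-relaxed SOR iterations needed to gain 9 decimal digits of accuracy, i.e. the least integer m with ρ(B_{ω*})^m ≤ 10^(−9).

ρ_J = max_k |cos(kπ/100)| = cos(π/100) = 0.9995066
1 − cos²(π/100) = sin²(π/100) ⇒ √(1−ρ_J²) = sin(π/100) = 0.0314108.
ω* = 2/(1 + 0.0314108) = 2/1.0314108 = 1.9390916.
[ρ_SOR] ω* − 1 = 0.9390916.
ρ_SOR^m ≤ 10^(−9) ⇔ m ≥ 9·ln10/(−ln 0.9390916) = 20.7233/0.0628423 = 329.767; m = ⌈329.767⌉ = 330.

m = 330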